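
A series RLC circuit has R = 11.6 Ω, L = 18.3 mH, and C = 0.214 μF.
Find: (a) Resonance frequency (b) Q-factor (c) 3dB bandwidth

Step 1 — Resonance: ω₀ = 1/√(LC) = 1/√(0.0183·2.14e-07) = 1.598e+04 rad/s.
Step 2 — f₀ = ω₀/(2π) = 2543 Hz.
Step 3 — Series Q: Q = ω₀L/R = 1.598e+04·0.0183/11.6 = 25.21.
Step 4 — Bandwidth: Δω = ω₀/Q = 633.9 rad/s; BW = Δω/(2π) = 100.9 Hz.

(a) f₀ = 2543 Hz  (b) Q = 25.21  (c) BW = 100.9 Hz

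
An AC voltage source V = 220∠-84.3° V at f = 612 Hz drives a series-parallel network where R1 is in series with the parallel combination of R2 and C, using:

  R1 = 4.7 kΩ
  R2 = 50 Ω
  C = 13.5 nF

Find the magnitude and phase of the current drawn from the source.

Step 1 — Angular frequency: ω = 2π·f = 2π·612 = 3845 rad/s.
Step 2 — Component impedances:
  R1: Z = R = 4700 Ω
  R2: Z = R = 50 Ω
  C: Z = 1/(jωC) = -j/(ω·C) = 0 - j1.926e+04 Ω
Step 3 — Parallel branch: R2 || C = 1/(1/R2 + 1/C) = 50 - j0.1298 Ω.
Step 4 — Series with R1: Z_total = R1 + (R2 || C) = 4750 - j0.1298 Ω = 4750∠-0.0° Ω.
Step 5 — Source phasor: V = 220∠-84.3° V = 21.85 - j218.9 V.
Step 6 — Ohm's law: I = V / Z_total = (21.85 - j218.9) / (4750 - j0.1298) = 0.004601 - j0.04609 A.
Step 7 — Convert to polar: |I| = 0.04632 A, ∠I = -84.3°.

I = 0.04632∠-84.3° A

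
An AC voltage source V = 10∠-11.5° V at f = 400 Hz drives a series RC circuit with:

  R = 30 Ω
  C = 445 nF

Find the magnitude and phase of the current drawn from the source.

Step 1 — Angular frequency: ω = 2π·f = 2π·400 = 2513 rad/s.
Step 2 — Component impedances:
  R: Z = R = 30 Ω
  C: Z = 1/(jωC) = -j/(ω·C) = 0 - j894.1 Ω
Step 3 — Series combination: Z_total = R + C = 30 - j894.1 Ω = 894.6∠-88.1° Ω.
Step 4 — Source phasor: V = 10∠-11.5° V = 9.799 - j1.994 V.
Step 5 — Ohm's law: I = V / Z_total = (9.799 - j1.994) / (30 - j894.1) = 0.002595 + j0.01087 A.
Step 6 — Convert to polar: |I| = 0.01118 A, ∠I = 76.6°.

I = 0.01118∠76.6° A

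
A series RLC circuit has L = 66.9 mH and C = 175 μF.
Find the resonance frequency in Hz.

Step 1 — Resonance condition Im(Z)=0 gives ω₀ = 1/√(LC).
Step 2 — ω₀ = 1/√(0.0669·0.000175) = 292.3 rad/s.
Step 3 — f₀ = ω₀/(2π) = 46.51 Hz.

f₀ = 46.51 Hz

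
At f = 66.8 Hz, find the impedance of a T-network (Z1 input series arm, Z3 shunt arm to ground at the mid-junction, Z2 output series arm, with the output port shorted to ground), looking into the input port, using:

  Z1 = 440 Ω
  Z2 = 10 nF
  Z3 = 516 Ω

Step 1 — Angular frequency: ω = 2π·f = 2π·66.8 = 419.7 rad/s.
Step 2 — Component impedances:
  Z1: Z = R = 440 Ω
  Z2: Z = 1/(jωC) = -j/(ω·C) = 0 - j2.383e+05 Ω
  Z3: Z = R = 516 Ω
Step 3 — With the output port shorted to ground, the output series arm Z2 runs from the junction to ground; the shunt arm Z3 also runs from the junction to ground. They appear in parallel: Z3 || Z2 = 516 - j1.118 Ω.
Step 4 — Series with input arm Z1: Z_in = Z1 + (Z3 || Z2) = 956 - j1.118 Ω = 956∠-0.1° Ω.

Z = 956 - j1.118 Ω = 956∠-0.1° Ω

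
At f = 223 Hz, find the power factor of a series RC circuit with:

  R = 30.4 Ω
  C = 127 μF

Step 1 — Angular frequency: ω = 2π·f = 2π·223 = 1401 rad/s.
Step 2 — Component impedances:
  R: Z = R = 30.4 Ω
  C: Z = 1/(jωC) = -j/(ω·C) = 0 - j5.62 Ω
Step 3 — Series combination: Z_total = R + C = 30.4 - j5.62 Ω = 30.92∠-10.5° Ω.
Step 4 — Power factor: PF = cos(φ) = Re(Z)/|Z| = 30.4/30.915 = 0.9833.
Step 5 — Type: Im(Z) = -5.62 ⇒ leading (phase φ = -10.5°).

PF = 0.9833 (leading, φ = -10.5°)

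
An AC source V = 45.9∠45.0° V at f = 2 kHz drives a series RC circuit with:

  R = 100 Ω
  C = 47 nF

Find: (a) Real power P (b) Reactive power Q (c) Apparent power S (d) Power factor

Step 1 — Angular frequency: ω = 2π·f = 2π·2000 = 1.257e+04 rad/s.
Step 2 — Component impedances:
  R: Z = R = 100 Ω
  C: Z = 1/(jωC) = -j/(ω·C) = 0 - j1693 Ω
Step 3 — Series combination: Z_total = R + C = 100 - j1693 Ω = 1696∠-86.6° Ω.
Step 4 — Source phasor: V = 45.9∠45.0° V = 32.46 + j32.46 V.
Step 5 — Current: I = V / Z = -0.01797 + j0.02023 A = 0.02706∠131.6° A.
Step 6 — Complex power: S = V·I* = 0.07324 - j1.24 VA.
Step 7 — Real power: P = Re(S) = 0.07324 W.
Step 8 — Reactive power: Q = Im(S) = -1.24 VAR.
Step 9 — Apparent power: |S| = 1.242 VA.
Step 10 — Power factor: PF = P/|S| = 0.05896 (leading).

(a) P = 0.07324 W  (b) Q = -1.24 VAR  (c) S = 1.242 VA  (d) PF = 0.05896 (leading)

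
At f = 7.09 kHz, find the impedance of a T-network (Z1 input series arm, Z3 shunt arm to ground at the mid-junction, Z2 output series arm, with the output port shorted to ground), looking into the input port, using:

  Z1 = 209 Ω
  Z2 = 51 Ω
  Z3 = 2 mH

Step 1 — Angular frequency: ω = 2π·f = 2π·7090 = 4.455e+04 rad/s.
Step 2 — Component impedances:
  Z1: Z = R = 209 Ω
  Z2: Z = R = 51 Ω
  Z3: Z = jωL = j·4.455e+04·0.002 = 0 + j89.1 Ω
Step 3 — With the output port shorted to ground, the output series arm Z2 runs from the junction to ground; the shunt arm Z3 also runs from the junction to ground. They appear in parallel: Z3 || Z2 = 38.41 + j21.99 Ω.
Step 4 — Series with input arm Z1: Z_in = Z1 + (Z3 || Z2) = 247.4 + j21.99 Ω = 248.4∠5.1° Ω.

Z = 247.4 + j21.99 Ω = 248.4∠5.1° Ω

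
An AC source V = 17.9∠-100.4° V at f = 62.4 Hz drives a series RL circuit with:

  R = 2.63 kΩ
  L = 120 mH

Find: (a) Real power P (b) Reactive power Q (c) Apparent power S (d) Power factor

Step 1 — Angular frequency: ω = 2π·f = 2π·62.4 = 392.1 rad/s.
Step 2 — Component impedances:
  R: Z = R = 2630 Ω
  L: Z = jωL = j·392.1·0.12 = 0 + j47.05 Ω
Step 3 — Series combination: Z_total = R + L = 2630 + j47.05 Ω = 2630∠1.0° Ω.
Step 4 — Source phasor: V = 17.9∠-100.4° V = -3.231 - j17.61 V.
Step 5 — Current: I = V / Z = -0.001348 - j0.00667 A = 0.006805∠-101.4° A.
Step 6 — Complex power: S = V·I* = 0.1218 + j0.002179 VA.
Step 7 — Real power: P = Re(S) = 0.1218 W.
Step 8 — Reactive power: Q = Im(S) = 0.002179 VAR.
Step 9 — Apparent power: |S| = 0.1218 VA.
Step 10 — Power factor: PF = P/|S| = 0.9998 (lagging).

(a) P = 0.1218 W  (b) Q = 0.002179 VAR  (c) S = 0.1218 VA  (d) PF = 0.9998 (lagging)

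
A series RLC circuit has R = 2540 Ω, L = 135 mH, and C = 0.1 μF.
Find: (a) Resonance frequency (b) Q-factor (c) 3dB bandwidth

Step 1 — Resonance condition Im(Z)=0 gives ω₀ = 1/√(LC).
Step 2 — ω₀ = 1/√(0.135·1e-07) = 8607 rad/s.
Step 3 — f₀ = ω₀/(2π) = 1370 Hz.
Step 4 — Series Q: Q = ω₀L/R = 8607·0.135/2540 = 0.4574.
Step 5 — 3dB bandwidth: Δω = ω₀/Q = 1.881e+04 rad/s; BW = Δω/(2π) = 2994 Hz.

(a) f₀ = 1370 Hz  (b) Q = 0.4574  (c) BW = 2994 Hz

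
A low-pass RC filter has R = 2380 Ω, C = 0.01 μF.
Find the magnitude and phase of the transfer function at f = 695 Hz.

Step 1 — Angular frequency: ω = 2π·695 = 4367 rad/s.
Step 2 — Transfer function: H(jω) = 1/(1 + jωRC).
Step 3 — Denominator: 1 + jωRC = 1 + j·4367·2380·1e-08 = 1 + j0.1039.
Step 4 — H = 0.9893 - j0.1028.
Step 5 — Magnitude: |H| = 0.9946 (-0.0 dB); phase: φ = -5.9°.

|H| = 0.9946 (-0.0 dB), φ = -5.9°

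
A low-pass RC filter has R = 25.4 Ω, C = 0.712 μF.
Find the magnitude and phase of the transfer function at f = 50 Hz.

Step 1 — Angular frequency: ω = 2π·50 = 314.2 rad/s.
Step 2 — Transfer function: H(jω) = 1/(1 + jωRC).
Step 3 — Denominator: 1 + jωRC = 1 + j·314.2·25.4·7.12e-07 = 1 + j0.005682.
Step 4 — H = 1 - j0.005681.
Step 5 — Magnitude: |H| = 1 (-0.0 dB); phase: φ = -0.3°.

|H| = 1 (-0.0 dB), φ = -0.3°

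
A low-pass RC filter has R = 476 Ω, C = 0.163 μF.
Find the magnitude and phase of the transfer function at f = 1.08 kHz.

Step 1 — Angular frequency: ω = 2π·1080 = 6786 rad/s.
Step 2 — Transfer function: H(jω) = 1/(1 + jωRC).
Step 3 — Denominator: 1 + jωRC = 1 + j·6786·476·1.63e-07 = 1 + j0.5265.
Step 4 — H = 0.783 - j0.4122.
Step 5 — Magnitude: |H| = 0.8849 (-1.1 dB); phase: φ = -27.8°.

|H| = 0.8849 (-1.1 dB), φ = -27.8°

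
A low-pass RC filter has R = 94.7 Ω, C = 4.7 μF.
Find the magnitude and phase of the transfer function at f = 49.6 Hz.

Step 1 — Angular frequency: ω = 2π·49.6 = 311.6 rad/s.
Step 2 — Transfer function: H(jω) = 1/(1 + jωRC).
Step 3 — Denominator: 1 + jωRC = 1 + j·311.6·94.7·4.7e-06 = 1 + j0.1387.
Step 4 — H = 0.9811 - j0.1361.
Step 5 — Magnitude: |H| = 0.9905 (-0.1 dB); phase: φ = -7.9°.

|H| = 0.9905 (-0.1 dB), φ = -7.9°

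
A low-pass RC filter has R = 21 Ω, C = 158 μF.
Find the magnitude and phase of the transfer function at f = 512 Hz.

Step 1 — Angular frequency: ω = 2π·512 = 3217 rad/s.
Step 2 — Transfer function: H(jω) = 1/(1 + jωRC).
Step 3 — Denominator: 1 + jωRC = 1 + j·3217·21·0.000158 = 1 + j10.67.
Step 4 — H = 0.008701 - j0.09287.
Step 5 — Magnitude: |H| = 0.09328 (-20.6 dB); phase: φ = -84.6°.

|H| = 0.09328 (-20.6 dB), φ = -84.6°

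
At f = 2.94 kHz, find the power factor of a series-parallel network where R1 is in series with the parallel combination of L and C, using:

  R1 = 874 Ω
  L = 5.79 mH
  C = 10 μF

Step 1 — Angular frequency: ω = 2π·f = 2π·2940 = 1.847e+04 rad/s.
Step 2 — Component impedances:
  R1: Z = R = 874 Ω
  L: Z = jωL = j·1.847e+04·0.00579 = 0 + j107 Ω
  C: Z = 1/(jωC) = -j/(ω·C) = 0 - j5.413 Ω
Step 3 — Parallel branch: L || C = 1/(1/L + 1/C) = 0 - j5.702 Ω.
Step 4 — Series with R1: Z_total = R1 + (L || C) = 874 - j5.702 Ω = 874∠-0.4° Ω.
Step 5 — Power factor: PF = cos(φ) = Re(Z)/|Z| = 874/874 = 1.
Step 6 — Type: Im(Z) = -5.702 ⇒ leading (phase φ = -0.4°).

PF = 1 (leading, φ = -0.4°)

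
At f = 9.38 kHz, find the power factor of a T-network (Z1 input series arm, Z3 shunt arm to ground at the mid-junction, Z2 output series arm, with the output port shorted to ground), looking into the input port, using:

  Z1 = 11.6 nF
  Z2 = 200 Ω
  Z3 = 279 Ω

Step 1 — Angular frequency: ω = 2π·f = 2π·9380 = 5.894e+04 rad/s.
Step 2 — Component impedances:
  Z1: Z = 1/(jωC) = -j/(ω·C) = 0 - j1463 Ω
  Z2: Z = R = 200 Ω
  Z3: Z = R = 279 Ω
Step 3 — With the output port shorted to ground, the output series arm Z2 runs from the junction to ground; the shunt arm Z3 also runs from the junction to ground. They appear in parallel: Z3 || Z2 = 116.5 Ω.
Step 4 — Series with input arm Z1: Z_in = Z1 + (Z3 || Z2) = 116.5 - j1463 Ω = 1467∠-85.4° Ω.
Step 5 — Power factor: PF = cos(φ) = Re(Z)/|Z| = 116.49/1467.3 = 0.07939.
Step 6 — Type: Im(Z) = -1463 ⇒ leading (phase φ = -85.4°).

PF = 0.07939 (leading, φ = -85.4°)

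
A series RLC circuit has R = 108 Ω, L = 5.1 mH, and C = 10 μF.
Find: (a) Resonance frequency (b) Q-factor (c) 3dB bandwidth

Step 1 — Resonance: ω₀ = 1/√(LC) = 1/√(0.0051·1e-05) = 4428 rad/s.
Step 2 — f₀ = ω₀/(2π) = 704.7 Hz.
Step 3 — Series Q: Q = ω₀L/R = 4428·0.0051/108 = 0.2091.
Step 4 — Bandwidth: Δω = ω₀/Q = 2.118e+04 rad/s; BW = Δω/(2π) = 3370 Hz.

(a) f₀ = 704.7 Hz  (b) Q = 0.2091  (c) BW = 3370 Hz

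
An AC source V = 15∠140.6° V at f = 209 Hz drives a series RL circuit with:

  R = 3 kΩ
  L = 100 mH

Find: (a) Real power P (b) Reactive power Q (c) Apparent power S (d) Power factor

Step 1 — Angular frequency: ω = 2π·f = 2π·209 = 1313 rad/s.
Step 2 — Component impedances:
  R: Z = R = 3000 Ω
  L: Z = jωL = j·1313·0.1 = 0 + j131.3 Ω
Step 3 — Series combination: Z_total = R + L = 3000 + j131.3 Ω = 3003∠2.5° Ω.
Step 4 — Source phasor: V = 15∠140.6° V = -11.59 + j9.521 V.
Step 5 — Current: I = V / Z = -0.003718 + j0.003336 A = 0.004995∠138.1° A.
Step 6 — Complex power: S = V·I* = 0.07486 + j0.003277 VA.
Step 7 — Real power: P = Re(S) = 0.07486 W.
Step 8 — Reactive power: Q = Im(S) = 0.003277 VAR.
Step 9 — Apparent power: |S| = 0.07493 VA.
Step 10 — Power factor: PF = P/|S| = 0.999 (lagging).

(a) P = 0.07486 W  (b) Q = 0.003277 VAR  (c) S = 0.07493 VA  (d) PF = 0.999 (lagging)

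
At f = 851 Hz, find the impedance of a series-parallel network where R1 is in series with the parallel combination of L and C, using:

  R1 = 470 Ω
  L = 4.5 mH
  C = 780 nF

Step 1 — Angular frequency: ω = 2π·f = 2π·851 = 5347 rad/s.
Step 2 — Component impedances:
  R1: Z = R = 470 Ω
  L: Z = jωL = j·5347·0.0045 = 0 + j24.06 Ω
  C: Z = 1/(jωC) = -j/(ω·C) = 0 - j239.8 Ω
Step 3 — Parallel branch: L || C = 1/(1/L + 1/C) = 0 + j26.75 Ω.
Step 4 — Series with R1: Z_total = R1 + (L || C) = 470 + j26.75 Ω = 470.8∠3.3° Ω.

Z = 470 + j26.75 Ω = 470.8∠3.3° Ω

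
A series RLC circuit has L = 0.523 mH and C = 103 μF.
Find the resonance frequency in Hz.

Step 1 — Resonance condition Im(Z)=0 gives ω₀ = 1/√(LC).
Step 2 — ω₀ = 1/√(0.000523·0.000103) = 4309 rad/s.
Step 3 — f₀ = ω₀/(2π) = 685.7 Hz.

f₀ = 685.7 Hz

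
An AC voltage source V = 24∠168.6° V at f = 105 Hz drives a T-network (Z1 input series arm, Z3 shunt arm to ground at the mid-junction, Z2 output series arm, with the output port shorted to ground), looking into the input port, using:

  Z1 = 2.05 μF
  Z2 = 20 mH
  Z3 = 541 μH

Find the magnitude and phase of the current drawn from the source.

Step 1 — Angular frequency: ω = 2π·f = 2π·105 = 659.7 rad/s.
Step 2 — Component impedances:
  Z1: Z = 1/(jωC) = -j/(ω·C) = 0 - j739.4 Ω
  Z2: Z = jωL = j·659.7·0.02 = 0 + j13.19 Ω
  Z3: Z = jωL = j·659.7·0.000541 = 0 + j0.3569 Ω
Step 3 — With the output port shorted to ground, the output series arm Z2 runs from the junction to ground; the shunt arm Z3 also runs from the junction to ground. They appear in parallel: Z3 || Z2 = 0 + j0.3475 Ω.
Step 4 — Series with input arm Z1: Z_in = Z1 + (Z3 || Z2) = 0 - j739 Ω = 739∠-90.0° Ω.
Step 5 — Source phasor: V = 24∠168.6° V = -23.53 + j4.744 V.
Step 6 — Ohm's law: I = V / Z_total = (-23.53 + j4.744) / (0 - j739) = -0.006419 - j0.03183 A.
Step 7 — Convert to polar: |I| = 0.03247 A, ∠I = -101.4°.

I = 0.03247∠-101.4° A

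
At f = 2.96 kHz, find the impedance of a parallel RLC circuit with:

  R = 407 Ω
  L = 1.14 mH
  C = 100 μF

Step 1 — Angular frequency: ω = 2π·f = 2π·2960 = 1.86e+04 rad/s.
Step 2 — Component impedances:
  R: Z = R = 407 Ω
  L: Z = jωL = j·1.86e+04·0.00114 = 0 + j21.2 Ω
  C: Z = 1/(jωC) = -j/(ω·C) = 0 - j0.5377 Ω
Step 3 — Parallel combination: 1/Z_total = 1/R + 1/L + 1/C; Z_total = 0.0007478 - j0.5517 Ω = 0.5517∠-89.9° Ω.

Z = 0.0007478 - j0.5517 Ω = 0.5517∠-89.9° Ω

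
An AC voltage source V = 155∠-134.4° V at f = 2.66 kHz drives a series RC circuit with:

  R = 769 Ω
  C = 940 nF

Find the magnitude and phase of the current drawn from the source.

Step 1 — Angular frequency: ω = 2π·f = 2π·2660 = 1.671e+04 rad/s.
Step 2 — Component impedances:
  R: Z = R = 769 Ω
  C: Z = 1/(jωC) = -j/(ω·C) = 0 - j63.65 Ω
Step 3 — Series combination: Z_total = R + C = 769 - j63.65 Ω = 771.6∠-4.7° Ω.
Step 4 — Source phasor: V = 155∠-134.4° V = -108.4 - j110.7 V.
Step 5 — Ohm's law: I = V / Z_total = (-108.4 - j110.7) / (769 - j63.65) = -0.1282 - j0.1546 A.
Step 6 — Convert to polar: |I| = 0.2009 A, ∠I = -129.7°.

I = 0.2009∠-129.7° A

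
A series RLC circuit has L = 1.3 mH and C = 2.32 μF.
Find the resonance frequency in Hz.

Step 1 — Resonance condition Im(Z)=0 gives ω₀ = 1/√(LC).
Step 2 — ω₀ = 1/√(0.0013·2.32e-06) = 1.821e+04 rad/s.
Step 3 — f₀ = ω₀/(2π) = 2898 Hz.

f₀ = 2898 Hz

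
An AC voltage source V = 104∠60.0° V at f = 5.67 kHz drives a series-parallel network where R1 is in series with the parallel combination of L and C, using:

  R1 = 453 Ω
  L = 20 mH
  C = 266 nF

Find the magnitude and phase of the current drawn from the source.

Step 1 — Angular frequency: ω = 2π·f = 2π·5670 = 3.563e+04 rad/s.
Step 2 — Component impedances:
  R1: Z = R = 453 Ω
  L: Z = jωL = j·3.563e+04·0.02 = 0 + j712.5 Ω
  C: Z = 1/(jωC) = -j/(ω·C) = 0 - j105.5 Ω
Step 3 — Parallel branch: L || C = 1/(1/L + 1/C) = 0 - j123.9 Ω.
Step 4 — Series with R1: Z_total = R1 + (L || C) = 453 - j123.9 Ω = 469.6∠-15.3° Ω.
Step 5 — Source phasor: V = 104∠60.0° V = 52 + j90.07 V.
Step 6 — Ohm's law: I = V / Z_total = (52 + j90.07) / (453 - j123.9) = 0.05622 + j0.2142 A.
Step 7 — Convert to polar: |I| = 0.2215 A, ∠I = 75.3°.

I = 0.2215∠75.3° A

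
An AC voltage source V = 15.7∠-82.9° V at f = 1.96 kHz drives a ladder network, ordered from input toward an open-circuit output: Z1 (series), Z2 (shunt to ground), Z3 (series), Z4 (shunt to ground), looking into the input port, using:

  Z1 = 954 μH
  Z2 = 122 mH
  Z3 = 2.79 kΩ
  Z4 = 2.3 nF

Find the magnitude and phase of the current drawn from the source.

Step 1 — Angular frequency: ω = 2π·f = 2π·1960 = 1.232e+04 rad/s.
Step 2 — Component impedances:
  Z1: Z = jωL = j·1.232e+04·0.000954 = 0 + j11.75 Ω
  Z2: Z = jωL = j·1.232e+04·0.122 = 0 + j1502 Ω
  Z3: Z = R = 2790 Ω
  Z4: Z = 1/(jωC) = -j/(ω·C) = 0 - j3.531e+04 Ω
Step 3 — Ladder network (open output): work backward from the far end, alternating series and parallel combinations. Z_in = 5.475 + j1581 Ω = 1581∠89.8° Ω.
Step 4 — Source phasor: V = 15.7∠-82.9° V = 1.941 - j15.58 V.
Step 5 — Ohm's law: I = V / Z_total = (1.941 - j15.58) / (5.475 + j1581) = -0.009853 - j0.001262 A.
Step 6 — Convert to polar: |I| = 0.009933 A, ∠I = -172.7°.

I = 0.009933∠-172.7° A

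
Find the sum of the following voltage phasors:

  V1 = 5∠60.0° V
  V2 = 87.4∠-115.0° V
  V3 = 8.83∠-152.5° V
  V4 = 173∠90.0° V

Step 1 — Convert each phasor to rectangular form:
  V1 = 5·(cos(60.0°) + j·sin(60.0°)) = 2.5 + j4.33 V
  V2 = 87.4·(cos(-115.0°) + j·sin(-115.0°)) = -36.94 - j79.21 V
  V3 = 8.83·(cos(-152.5°) + j·sin(-152.5°)) = -7.832 - j4.077 V
  V4 = 173·(cos(90.0°) + j·sin(90.0°)) = 0 + j173 V
Step 2 — Sum components: V_total = -42.27 + j94.04 V.
Step 3 — Convert to polar: |V_total| = 103.1 V, ∠V_total = 114.2°.

V_total = 103.1∠114.2° V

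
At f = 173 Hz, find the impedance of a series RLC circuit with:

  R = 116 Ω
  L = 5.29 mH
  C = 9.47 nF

Step 1 — Angular frequency: ω = 2π·f = 2π·173 = 1087 rad/s.
Step 2 — Component impedances:
  R: Z = R = 116 Ω
  L: Z = jωL = j·1087·0.00529 = 0 + j5.75 Ω
  C: Z = 1/(jωC) = -j/(ω·C) = 0 - j9.715e+04 Ω
Step 3 — Series combination: Z_total = R + L + C = 116 - j9.714e+04 Ω = 9.714e+04∠-89.9° Ω.

Z = 116 - j9.714e+04 Ω = 9.714e+04∠-89.9° Ω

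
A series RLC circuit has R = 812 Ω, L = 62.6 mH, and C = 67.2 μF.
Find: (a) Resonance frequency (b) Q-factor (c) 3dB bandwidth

Step 1 — Resonance: ω₀ = 1/√(LC) = 1/√(0.0626·6.72e-05) = 487.6 rad/s.
Step 2 — f₀ = ω₀/(2π) = 77.6 Hz.
Step 3 — Series Q: Q = ω₀L/R = 487.6·0.0626/812 = 0.03759.
Step 4 — Bandwidth: Δω = ω₀/Q = 1.297e+04 rad/s; BW = Δω/(2π) = 2064 Hz.

(a) f₀ = 77.6 Hz  (b) Q = 0.03759  (c) BW = 2064 Hz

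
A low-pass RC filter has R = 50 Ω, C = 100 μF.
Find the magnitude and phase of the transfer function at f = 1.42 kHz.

Step 1 — Angular frequency: ω = 2π·1420 = 8922 rad/s.
Step 2 — Transfer function: H(jω) = 1/(1 + jωRC).
Step 3 — Denominator: 1 + jωRC = 1 + j·8922·50·0.0001 = 1 + j44.61.
Step 4 — H = 0.0005022 - j0.0224.
Step 5 — Magnitude: |H| = 0.02241 (-33.0 dB); phase: φ = -88.7°.

|H| = 0.02241 (-33.0 dB), φ = -88.7°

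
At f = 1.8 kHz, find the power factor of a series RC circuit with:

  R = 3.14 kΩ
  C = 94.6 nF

Step 1 — Angular frequency: ω = 2π·f = 2π·1800 = 1.131e+04 rad/s.
Step 2 — Component impedances:
  R: Z = R = 3140 Ω
  C: Z = 1/(jωC) = -j/(ω·C) = 0 - j934.7 Ω
Step 3 — Series combination: Z_total = R + C = 3140 - j934.7 Ω = 3276∠-16.6° Ω.
Step 4 — Power factor: PF = cos(φ) = Re(Z)/|Z| = 3140/3276.2 = 0.9584.
Step 5 — Type: Im(Z) = -934.7 ⇒ leading (phase φ = -16.6°).

PF = 0.9584 (leading, φ = -16.6°)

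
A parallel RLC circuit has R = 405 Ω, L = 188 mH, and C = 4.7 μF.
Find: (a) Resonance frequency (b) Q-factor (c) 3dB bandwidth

Step 1 — Resonance: ω₀ = 1/√(LC) = 1/√(0.188·4.7e-06) = 1064 rad/s.
Step 2 — f₀ = ω₀/(2π) = 169.3 Hz.
Step 3 — Parallel Q: Q = R/(ω₀L) = 405/(1064·0.188) = 2.025.
Step 4 — Bandwidth: Δω = ω₀/Q = 525.3 rad/s; BW = Δω/(2π) = 83.61 Hz.

(a) f₀ = 169.3 Hz  (b) Q = 2.025  (c) BW = 83.61 Hz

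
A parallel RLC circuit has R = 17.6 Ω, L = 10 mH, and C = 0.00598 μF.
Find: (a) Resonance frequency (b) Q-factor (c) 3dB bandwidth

Step 1 — Resonance: ω₀ = 1/√(LC) = 1/√(0.01·5.98e-09) = 1.293e+05 rad/s.
Step 2 — f₀ = ω₀/(2π) = 2.058e+04 Hz.
Step 3 — Parallel Q: Q = R/(ω₀L) = 17.6/(1.293e+05·0.01) = 0.01361.
Step 4 — Bandwidth: Δω = ω₀/Q = 9.501e+06 rad/s; BW = Δω/(2π) = 1.512e+06 Hz.

(a) f₀ = 2.058e+04 Hz  (b) Q = 0.01361  (c) BW = 1.512e+06 Hz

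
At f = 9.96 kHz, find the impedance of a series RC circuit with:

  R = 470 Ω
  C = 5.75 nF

Step 1 — Angular frequency: ω = 2π·f = 2π·9960 = 6.258e+04 rad/s.
Step 2 — Component impedances:
  R: Z = R = 470 Ω
  C: Z = 1/(jωC) = -j/(ω·C) = 0 - j2779 Ω
Step 3 — Series combination: Z_total = R + C = 470 - j2779 Ω = 2818∠-80.4° Ω.

Z = 470 - j2779 Ω = 2818∠-80.4° Ω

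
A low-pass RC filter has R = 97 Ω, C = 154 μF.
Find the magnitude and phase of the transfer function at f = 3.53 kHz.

Step 1 — Angular frequency: ω = 2π·3530 = 2.218e+04 rad/s.
Step 2 — Transfer function: H(jω) = 1/(1 + jωRC).
Step 3 — Denominator: 1 + jωRC = 1 + j·2.218e+04·97·0.000154 = 1 + j331.3.
Step 4 — H = 9.11e-06 - j0.003018.
Step 5 — Magnitude: |H| = 0.003018 (-50.4 dB); phase: φ = -89.8°.

|H| = 0.003018 (-50.4 dB), φ = -89.8°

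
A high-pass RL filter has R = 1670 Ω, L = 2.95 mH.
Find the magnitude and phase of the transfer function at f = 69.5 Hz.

Step 1 — Angular frequency: ω = 2π·69.5 = 436.7 rad/s.
Step 2 — Transfer function: H(jω) = jωL/(R + jωL).
Step 3 — Numerator jωL = j·1.288; denominator R + jωL = 1670 + j1.288.
Step 4 — H = 5.95e-07 + j0.0007714.
Step 5 — Magnitude: |H| = 0.0007714 (-62.3 dB); phase: φ = 90.0°.

|H| = 0.0007714 (-62.3 dB), φ = 90.0°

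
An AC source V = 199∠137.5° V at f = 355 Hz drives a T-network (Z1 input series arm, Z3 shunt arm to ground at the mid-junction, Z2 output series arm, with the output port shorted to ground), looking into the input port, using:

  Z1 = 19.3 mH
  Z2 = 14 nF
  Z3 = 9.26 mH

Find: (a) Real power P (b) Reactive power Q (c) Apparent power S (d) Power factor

Step 1 — Angular frequency: ω = 2π·f = 2π·355 = 2231 rad/s.
Step 2 — Component impedances:
  Z1: Z = jωL = j·2231·0.0193 = 0 + j43.05 Ω
  Z2: Z = 1/(jωC) = -j/(ω·C) = 0 - j3.202e+04 Ω
  Z3: Z = jωL = j·2231·0.00926 = 0 + j20.65 Ω
Step 3 — With the output port shorted to ground, the output series arm Z2 runs from the junction to ground; the shunt arm Z3 also runs from the junction to ground. They appear in parallel: Z3 || Z2 = 0 + j20.67 Ω.
Step 4 — Series with input arm Z1: Z_in = Z1 + (Z3 || Z2) = 0 + j63.72 Ω = 63.72∠90.0° Ω.
Step 5 — Source phasor: V = 199∠137.5° V = -146.7 + j134.4 V.
Step 6 — Current: I = V / Z = 2.11 + j2.303 A = 3.123∠47.5° A.
Step 7 — Complex power: S = V·I* = 0 + j621.5 VA.
Step 8 — Real power: P = Re(S) = 0 W.
Step 9 — Reactive power: Q = Im(S) = 621.5 VAR.
Step 10 — Apparent power: |S| = 621.5 VA.
Step 11 — Power factor: PF = P/|S| = 0 (lagging).

(a) P = 0 W  (b) Q = 621.5 VAR  (c) S = 621.5 VA  (d) PF = 0 (lagging)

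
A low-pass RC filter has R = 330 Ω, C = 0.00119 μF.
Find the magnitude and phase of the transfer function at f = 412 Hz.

Step 1 — Angular frequency: ω = 2π·412 = 2589 rad/s.
Step 2 — Transfer function: H(jω) = 1/(1 + jωRC).
Step 3 — Denominator: 1 + jωRC = 1 + j·2589·330·1.19e-09 = 1 + j0.001017.
Step 4 — H = 1 - j0.001017.
Step 5 — Magnitude: |H| = 1 (-0.0 dB); phase: φ = -0.1°.

|H| = 1 (-0.0 dB), φ = -0.1°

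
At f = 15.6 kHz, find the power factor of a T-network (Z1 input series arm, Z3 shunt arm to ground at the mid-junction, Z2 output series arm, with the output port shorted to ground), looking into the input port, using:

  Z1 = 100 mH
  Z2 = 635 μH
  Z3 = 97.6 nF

Step 1 — Angular frequency: ω = 2π·f = 2π·1.56e+04 = 9.802e+04 rad/s.
Step 2 — Component impedances:
  Z1: Z = jωL = j·9.802e+04·0.1 = 0 + j9802 Ω
  Z2: Z = jωL = j·9.802e+04·0.000635 = 0 + j62.24 Ω
  Z3: Z = 1/(jωC) = -j/(ω·C) = 0 - j104.5 Ω
Step 3 — With the output port shorted to ground, the output series arm Z2 runs from the junction to ground; the shunt arm Z3 also runs from the junction to ground. They appear in parallel: Z3 || Z2 = 0 + j153.8 Ω.
Step 4 — Series with input arm Z1: Z_in = Z1 + (Z3 || Z2) = 0 + j9956 Ω = 9956∠90.0° Ω.
Step 5 — Power factor: PF = cos(φ) = Re(Z)/|Z| = 0/9956 = 0.
Step 6 — Type: Im(Z) = 9956 ⇒ lagging (phase φ = 90.0°).

PF = 0 (lagging, φ = 90.0°)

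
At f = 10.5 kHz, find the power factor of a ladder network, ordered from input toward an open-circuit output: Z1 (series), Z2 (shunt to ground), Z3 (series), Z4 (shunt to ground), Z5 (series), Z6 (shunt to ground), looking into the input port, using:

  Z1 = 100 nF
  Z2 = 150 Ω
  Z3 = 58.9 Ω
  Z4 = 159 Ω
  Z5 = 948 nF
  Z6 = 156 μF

Step 1 — Angular frequency: ω = 2π·f = 2π·1.05e+04 = 6.597e+04 rad/s.
Step 2 — Component impedances:
  Z1: Z = 1/(jωC) = -j/(ω·C) = 0 - j151.6 Ω
  Z2: Z = R = 150 Ω
  Z3: Z = R = 58.9 Ω
  Z4: Z = R = 159 Ω
  Z5: Z = 1/(jωC) = -j/(ω·C) = 0 - j15.99 Ω
  Z6: Z = 1/(jωC) = -j/(ω·C) = 0 - j0.09716 Ω
Step 3 — Ladder network (open output): work backward from the far end, alternating series and parallel combinations. Z_in = 43.73 - j159.6 Ω = 165.5∠-74.7° Ω.
Step 4 — Power factor: PF = cos(φ) = Re(Z)/|Z| = 43.73/165.5 = 0.2642.
Step 5 — Type: Im(Z) = -159.6 ⇒ leading (phase φ = -74.7°).

PF = 0.2642 (leading, φ = -74.7°)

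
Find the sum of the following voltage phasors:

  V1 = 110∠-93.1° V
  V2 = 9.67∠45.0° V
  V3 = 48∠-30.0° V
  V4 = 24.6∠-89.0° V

Step 1 — Convert each phasor to rectangular form:
  V1 = 110·(cos(-93.1°) + j·sin(-93.1°)) = -5.949 - j109.8 V
  V2 = 9.67·(cos(45.0°) + j·sin(45.0°)) = 6.838 + j6.838 V
  V3 = 48·(cos(-30.0°) + j·sin(-30.0°)) = 41.57 - j24 V
  V4 = 24.6·(cos(-89.0°) + j·sin(-89.0°)) = 0.4293 - j24.6 V
Step 2 — Sum components: V_total = 42.89 - j151.6 V.
Step 3 — Convert to polar: |V_total| = 157.5 V, ∠V_total = -74.2°.

V_total = 157.5∠-74.2° V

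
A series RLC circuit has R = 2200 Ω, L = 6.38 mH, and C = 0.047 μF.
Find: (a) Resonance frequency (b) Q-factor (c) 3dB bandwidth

Step 1 — Resonance: ω₀ = 1/√(LC) = 1/√(0.00638·4.7e-08) = 5.775e+04 rad/s.
Step 2 — f₀ = ω₀/(2π) = 9191 Hz.
Step 3 — Series Q: Q = ω₀L/R = 5.775e+04·0.00638/2200 = 0.1675.
Step 4 — Bandwidth: Δω = ω₀/Q = 3.448e+05 rad/s; BW = Δω/(2π) = 5.488e+04 Hz.

(a) f₀ = 9191 Hz  (b) Q = 0.1675  (c) BW = 5.488e+04 Hz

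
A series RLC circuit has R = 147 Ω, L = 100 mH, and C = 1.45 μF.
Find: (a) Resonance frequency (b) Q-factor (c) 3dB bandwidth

Step 1 — Resonance condition Im(Z)=0 gives ω₀ = 1/√(LC).
Step 2 — ω₀ = 1/√(0.1·1.45e-06) = 2626 rad/s.
Step 3 — f₀ = ω₀/(2π) = 418 Hz.
Step 4 — Series Q: Q = ω₀L/R = 2626·0.1/147 = 1.786.
Step 5 — 3dB bandwidth: Δω = ω₀/Q = 1470 rad/s; BW = Δω/(2π) = 234 Hz.

(a) f₀ = 418 Hz  (b) Q = 1.786  (c) BW = 234 Hz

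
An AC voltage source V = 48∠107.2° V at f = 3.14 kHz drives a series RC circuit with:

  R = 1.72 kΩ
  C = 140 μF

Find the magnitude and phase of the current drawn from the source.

Step 1 — Angular frequency: ω = 2π·f = 2π·3140 = 1.973e+04 rad/s.
Step 2 — Component impedances:
  R: Z = R = 1720 Ω
  C: Z = 1/(jωC) = -j/(ω·C) = 0 - j0.362 Ω
Step 3 — Series combination: Z_total = R + C = 1720 - j0.362 Ω = 1720∠-0.0° Ω.
Step 4 — Source phasor: V = 48∠107.2° V = -14.19 + j45.85 V.
Step 5 — Ohm's law: I = V / Z_total = (-14.19 + j45.85) / (1720 - j0.362) = -0.008258 + j0.02666 A.
Step 6 — Convert to polar: |I| = 0.02791 A, ∠I = 107.2°.

I = 0.02791∠107.2° A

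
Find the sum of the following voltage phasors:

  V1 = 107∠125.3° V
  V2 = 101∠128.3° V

Step 1 — Convert each phasor to rectangular form:
  V1 = 107·(cos(125.3°) + j·sin(125.3°)) = -61.83 + j87.33 V
  V2 = 101·(cos(128.3°) + j·sin(128.3°)) = -62.6 + j79.26 V
Step 2 — Sum components: V_total = -124.4 + j166.6 V.
Step 3 — Convert to polar: |V_total| = 207.9 V, ∠V_total = 126.8°.

V_total = 207.9∠126.8° V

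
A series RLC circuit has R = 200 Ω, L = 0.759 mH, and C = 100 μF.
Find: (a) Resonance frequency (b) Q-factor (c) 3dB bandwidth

Step 1 — Resonance condition Im(Z)=0 gives ω₀ = 1/√(LC).
Step 2 — ω₀ = 1/√(0.000759·0.0001) = 3630 rad/s.
Step 3 — f₀ = ω₀/(2π) = 577.7 Hz.
Step 4 — Series Q: Q = ω₀L/R = 3630·0.000759/200 = 0.01377.
Step 5 — 3dB bandwidth: Δω = ω₀/Q = 2.635e+05 rad/s; BW = Δω/(2π) = 4.194e+04 Hz.

(a) f₀ = 577.7 Hz  (b) Q = 0.01377  (c) BW = 4.194e+04 Hz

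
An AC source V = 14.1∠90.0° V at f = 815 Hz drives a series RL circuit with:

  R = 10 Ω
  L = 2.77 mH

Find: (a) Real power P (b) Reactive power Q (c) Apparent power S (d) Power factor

Step 1 — Angular frequency: ω = 2π·f = 2π·815 = 5121 rad/s.
Step 2 — Component impedances:
  R: Z = R = 10 Ω
  L: Z = jωL = j·5121·0.00277 = 0 + j14.18 Ω
Step 3 — Series combination: Z_total = R + L = 10 + j14.18 Ω = 17.36∠54.8° Ω.
Step 4 — Source phasor: V = 14.1∠90.0° V = 0 + j14.1 V.
Step 5 — Current: I = V / Z = 0.664 + j0.4681 A = 0.8124∠35.2° A.
Step 6 — Complex power: S = V·I* = 6.601 + j9.363 VA.
Step 7 — Real power: P = Re(S) = 6.601 W.
Step 8 — Reactive power: Q = Im(S) = 9.363 VAR.
Step 9 — Apparent power: |S| = 11.46 VA.
Step 10 — Power factor: PF = P/|S| = 0.5762 (lagging).

(a) P = 6.601 W  (b) Q = 9.363 VAR  (c) S = 11.46 VA  (d) PF = 0.5762 (lagging)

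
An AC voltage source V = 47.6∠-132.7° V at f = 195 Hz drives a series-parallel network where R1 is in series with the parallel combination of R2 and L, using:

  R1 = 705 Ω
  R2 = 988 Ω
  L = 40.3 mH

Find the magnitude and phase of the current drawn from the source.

Step 1 — Angular frequency: ω = 2π·f = 2π·195 = 1225 rad/s.
Step 2 — Component impedances:
  R1: Z = R = 705 Ω
  R2: Z = R = 988 Ω
  L: Z = jωL = j·1225·0.0403 = 0 + j49.38 Ω
Step 3 — Parallel branch: R2 || L = 1/(1/R2 + 1/L) = 2.461 + j49.25 Ω.
Step 4 — Series with R1: Z_total = R1 + (R2 || L) = 707.5 + j49.25 Ω = 709.2∠4.0° Ω.
Step 5 — Source phasor: V = 47.6∠-132.7° V = -32.28 - j34.98 V.
Step 6 — Ohm's law: I = V / Z_total = (-32.28 - j34.98) / (707.5 + j49.25) = -0.04883 - j0.04605 A.
Step 7 — Convert to polar: |I| = 0.06712 A, ∠I = -136.7°.

I = 0.06712∠-136.7° A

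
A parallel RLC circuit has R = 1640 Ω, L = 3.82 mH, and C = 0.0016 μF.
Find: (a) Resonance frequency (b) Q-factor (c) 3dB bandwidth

Step 1 — Resonance: ω₀ = 1/√(LC) = 1/√(0.00382·1.6e-09) = 4.045e+05 rad/s.
Step 2 — f₀ = ω₀/(2π) = 6.438e+04 Hz.
Step 3 — Parallel Q: Q = R/(ω₀L) = 1640/(4.045e+05·0.00382) = 1.061.
Step 4 — Bandwidth: Δω = ω₀/Q = 3.811e+05 rad/s; BW = Δω/(2π) = 6.065e+04 Hz.

(a) f₀ = 6.438e+04 Hz  (b) Q = 1.061  (c) BW = 6.065e+04 Hz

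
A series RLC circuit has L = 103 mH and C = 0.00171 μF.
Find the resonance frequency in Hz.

Step 1 — Resonance condition Im(Z)=0 gives ω₀ = 1/√(LC).
Step 2 — ω₀ = 1/√(0.103·1.71e-09) = 7.535e+04 rad/s.
Step 3 — f₀ = ω₀/(2π) = 1.199e+04 Hz.

f₀ = 1.199e+04 Hz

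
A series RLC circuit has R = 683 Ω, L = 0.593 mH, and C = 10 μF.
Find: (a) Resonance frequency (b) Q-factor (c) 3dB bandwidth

Step 1 — Resonance: ω₀ = 1/√(LC) = 1/√(0.000593·1e-05) = 1.299e+04 rad/s.
Step 2 — f₀ = ω₀/(2π) = 2067 Hz.
Step 3 — Series Q: Q = ω₀L/R = 1.299e+04·0.000593/683 = 0.01127.
Step 4 — Bandwidth: Δω = ω₀/Q = 1.152e+06 rad/s; BW = Δω/(2π) = 1.833e+05 Hz.

(a) f₀ = 2067 Hz  (b) Q = 0.01127  (c) BW = 1.833e+05 Hz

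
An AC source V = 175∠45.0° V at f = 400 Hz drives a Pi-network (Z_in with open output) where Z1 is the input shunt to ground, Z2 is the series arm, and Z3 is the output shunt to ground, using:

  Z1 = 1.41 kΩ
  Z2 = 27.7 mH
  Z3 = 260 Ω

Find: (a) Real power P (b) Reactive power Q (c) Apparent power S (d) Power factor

Step 1 — Angular frequency: ω = 2π·f = 2π·400 = 2513 rad/s.
Step 2 — Component impedances:
  Z1: Z = R = 1410 Ω
  Z2: Z = jωL = j·2513·0.0277 = 0 + j69.62 Ω
  Z3: Z = R = 260 Ω
Step 3 — With open output, the series arm Z2 and the output shunt Z3 appear in series to ground: Z2 + Z3 = 260 + j69.62 Ω.
Step 4 — Parallel with input shunt Z1: Z_in = Z1 || (Z2 + Z3) = 221.6 + j49.54 Ω = 227.1∠12.6° Ω.
Step 5 — Source phasor: V = 175∠45.0° V = 123.7 + j123.7 V.
Step 6 — Current: I = V / Z = 0.6508 + j0.4129 A = 0.7707∠32.4° A.
Step 7 — Complex power: S = V·I* = 131.6 + j29.43 VA.
Step 8 — Real power: P = Re(S) = 131.6 W.
Step 9 — Reactive power: Q = Im(S) = 29.43 VAR.
Step 10 — Apparent power: |S| = 134.9 VA.
Step 11 — Power factor: PF = P/|S| = 0.9759 (lagging).

(a) P = 131.6 W  (b) Q = 29.43 VAR  (c) S = 134.9 VA  (d) PF = 0.9759 (lagging)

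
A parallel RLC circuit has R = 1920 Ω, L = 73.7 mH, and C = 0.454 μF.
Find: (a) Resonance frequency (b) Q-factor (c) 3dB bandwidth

Step 1 — Resonance: ω₀ = 1/√(LC) = 1/√(0.0737·4.54e-07) = 5467 rad/s.
Step 2 — f₀ = ω₀/(2π) = 870.1 Hz.
Step 3 — Parallel Q: Q = R/(ω₀L) = 1920/(5467·0.0737) = 4.765.
Step 4 — Bandwidth: Δω = ω₀/Q = 1147 rad/s; BW = Δω/(2π) = 182.6 Hz.

(a) f₀ = 870.1 Hz  (b) Q = 4.765  (c) BW = 182.6 Hz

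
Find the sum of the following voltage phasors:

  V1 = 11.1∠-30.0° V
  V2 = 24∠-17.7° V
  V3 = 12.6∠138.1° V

Step 1 — Convert each phasor to rectangular form:
  V1 = 11.1·(cos(-30.0°) + j·sin(-30.0°)) = 9.613 - j5.55 V
  V2 = 24·(cos(-17.7°) + j·sin(-17.7°)) = 22.86 - j7.297 V
  V3 = 12.6·(cos(138.1°) + j·sin(138.1°)) = -9.378 + j8.415 V
Step 2 — Sum components: V_total = 23.1 - j4.432 V.
Step 3 — Convert to polar: |V_total| = 23.52 V, ∠V_total = -10.9°.

V_total = 23.52∠-10.9° V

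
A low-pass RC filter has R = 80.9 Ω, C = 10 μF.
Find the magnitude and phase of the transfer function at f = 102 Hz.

Step 1 — Angular frequency: ω = 2π·102 = 640.9 rad/s.
Step 2 — Transfer function: H(jω) = 1/(1 + jωRC).
Step 3 — Denominator: 1 + jωRC = 1 + j·640.9·80.9·1e-05 = 1 + j0.5185.
Step 4 — H = 0.7881 - j0.4086.
Step 5 — Magnitude: |H| = 0.8878 (-1.0 dB); phase: φ = -27.4°.

|H| = 0.8878 (-1.0 dB), φ = -27.4°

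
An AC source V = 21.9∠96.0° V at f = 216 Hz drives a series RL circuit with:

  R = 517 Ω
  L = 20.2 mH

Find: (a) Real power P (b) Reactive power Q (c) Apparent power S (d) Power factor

Step 1 — Angular frequency: ω = 2π·f = 2π·216 = 1357 rad/s.
Step 2 — Component impedances:
  R: Z = R = 517 Ω
  L: Z = jωL = j·1357·0.0202 = 0 + j27.41 Ω
Step 3 — Series combination: Z_total = R + L = 517 + j27.41 Ω = 517.7∠3.0° Ω.
Step 4 — Source phasor: V = 21.9∠96.0° V = -2.289 + j21.78 V.
Step 5 — Current: I = V / Z = -0.002188 + j0.04224 A = 0.0423∠93.0° A.
Step 6 — Complex power: S = V·I* = 0.9251 + j0.04905 VA.
Step 7 — Real power: P = Re(S) = 0.9251 W.
Step 8 — Reactive power: Q = Im(S) = 0.04905 VAR.
Step 9 — Apparent power: |S| = 0.9264 VA.
Step 10 — Power factor: PF = P/|S| = 0.9986 (lagging).

(a) P = 0.9251 W  (b) Q = 0.04905 VAR  (c) S = 0.9264 VA  (d) PF = 0.9986 (lagging)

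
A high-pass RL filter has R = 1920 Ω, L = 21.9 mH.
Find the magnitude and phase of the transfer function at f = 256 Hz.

Step 1 — Angular frequency: ω = 2π·256 = 1608 rad/s.
Step 2 — Transfer function: H(jω) = jωL/(R + jωL).
Step 3 — Numerator jωL = j·35.23; denominator R + jωL = 1920 + j35.23.
Step 4 — H = 0.0003365 + j0.01834.
Step 5 — Magnitude: |H| = 0.01834 (-34.7 dB); phase: φ = 88.9°.

|H| = 0.01834 (-34.7 dB), φ = 88.9°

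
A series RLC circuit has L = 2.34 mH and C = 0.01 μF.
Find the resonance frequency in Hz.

Step 1 — Resonance condition Im(Z)=0 gives ω₀ = 1/√(LC).
Step 2 — ω₀ = 1/√(0.00234·1e-08) = 2.067e+05 rad/s.
Step 3 — f₀ = ω₀/(2π) = 3.29e+04 Hz.

f₀ = 3.29e+04 Hz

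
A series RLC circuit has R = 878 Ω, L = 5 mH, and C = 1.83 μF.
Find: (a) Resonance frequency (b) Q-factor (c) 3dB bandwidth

Step 1 — Resonance: ω₀ = 1/√(LC) = 1/√(0.005·1.83e-06) = 1.045e+04 rad/s.
Step 2 — f₀ = ω₀/(2π) = 1664 Hz.
Step 3 — Series Q: Q = ω₀L/R = 1.045e+04·0.005/878 = 0.05953.
Step 4 — Bandwidth: Δω = ω₀/Q = 1.756e+05 rad/s; BW = Δω/(2π) = 2.795e+04 Hz.

(a) f₀ = 1664 Hz  (b) Q = 0.05953  (c) BW = 2.795e+04 Hz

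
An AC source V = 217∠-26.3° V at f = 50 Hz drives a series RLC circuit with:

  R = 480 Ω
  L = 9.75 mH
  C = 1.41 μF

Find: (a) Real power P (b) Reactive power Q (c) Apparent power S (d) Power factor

Step 1 — Angular frequency: ω = 2π·f = 2π·50 = 314.2 rad/s.
Step 2 — Component impedances:
  R: Z = R = 480 Ω
  L: Z = jωL = j·314.2·0.00975 = 0 + j3.063 Ω
  C: Z = 1/(jωC) = -j/(ω·C) = 0 - j2258 Ω
Step 3 — Series combination: Z_total = R + L + C = 480 - j2254 Ω = 2305∠-78.0° Ω.
Step 4 — Source phasor: V = 217∠-26.3° V = 194.5 - j96.15 V.
Step 5 — Current: I = V / Z = 0.05837 + j0.07386 A = 0.09414∠51.7° A.
Step 6 — Complex power: S = V·I* = 4.254 - j19.98 VA.
Step 7 — Real power: P = Re(S) = 4.254 W.
Step 8 — Reactive power: Q = Im(S) = -19.98 VAR.
Step 9 — Apparent power: |S| = 20.43 VA.
Step 10 — Power factor: PF = P/|S| = 0.2082 (leading).

(a) P = 4.254 W  (b) Q = -19.98 VAR  (c) S = 20.43 VA  (d) PF = 0.2082 (leading)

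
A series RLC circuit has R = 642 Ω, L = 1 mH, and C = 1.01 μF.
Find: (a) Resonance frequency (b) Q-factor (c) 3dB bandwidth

Step 1 — Resonance condition Im(Z)=0 gives ω₀ = 1/√(LC).
Step 2 — ω₀ = 1/√(0.001·1.01e-06) = 3.147e+04 rad/s.
Step 3 — f₀ = ω₀/(2π) = 5008 Hz.
Step 4 — Series Q: Q = ω₀L/R = 3.147e+04·0.001/642 = 0.04901.
Step 5 — 3dB bandwidth: Δω = ω₀/Q = 6.42e+05 rad/s; BW = Δω/(2π) = 1.022e+05 Hz.

(a) f₀ = 5008 Hz  (b) Q = 0.04901  (c) BW = 1.022e+05 Hz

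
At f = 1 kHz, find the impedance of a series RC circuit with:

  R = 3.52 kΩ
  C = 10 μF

Step 1 — Angular frequency: ω = 2π·f = 2π·1000 = 6283 rad/s.
Step 2 — Component impedances:
  R: Z = R = 3520 Ω
  C: Z = 1/(jωC) = -j/(ω·C) = 0 - j15.92 Ω
Step 3 — Series combination: Z_total = R + C = 3520 - j15.92 Ω = 3520∠-0.3° Ω.

Z = 3520 - j15.92 Ω = 3520∠-0.3° Ω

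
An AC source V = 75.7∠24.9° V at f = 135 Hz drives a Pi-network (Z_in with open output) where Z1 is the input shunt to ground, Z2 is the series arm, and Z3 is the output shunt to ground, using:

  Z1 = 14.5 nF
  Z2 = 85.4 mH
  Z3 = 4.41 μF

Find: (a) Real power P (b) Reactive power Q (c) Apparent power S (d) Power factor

Step 1 — Angular frequency: ω = 2π·f = 2π·135 = 848.2 rad/s.
Step 2 — Component impedances:
  Z1: Z = 1/(jωC) = -j/(ω·C) = 0 - j8.131e+04 Ω
  Z2: Z = jωL = j·848.2·0.0854 = 0 + j72.44 Ω
  Z3: Z = 1/(jωC) = -j/(ω·C) = 0 - j267.3 Ω
Step 3 — With open output, the series arm Z2 and the output shunt Z3 appear in series to ground: Z2 + Z3 = 0 - j194.9 Ω.
Step 4 — Parallel with input shunt Z1: Z_in = Z1 || (Z2 + Z3) = 0 - j194.4 Ω = 194.4∠-90.0° Ω.
Step 5 — Source phasor: V = 75.7∠24.9° V = 68.66 + j31.87 V.
Step 6 — Current: I = V / Z = -0.1639 + j0.3532 A = 0.3894∠114.9° A.
Step 7 — Complex power: S = V·I* = 0 - j29.47 VA.
Step 8 — Real power: P = Re(S) = 0 W.
Step 9 — Reactive power: Q = Im(S) = -29.47 VAR.
Step 10 — Apparent power: |S| = 29.47 VA.
Step 11 — Power factor: PF = P/|S| = 0 (leading).

(a) P = 0 W  (b) Q = -29.47 VAR  (c) S = 29.47 VA  (d) PF = 0 (leading)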